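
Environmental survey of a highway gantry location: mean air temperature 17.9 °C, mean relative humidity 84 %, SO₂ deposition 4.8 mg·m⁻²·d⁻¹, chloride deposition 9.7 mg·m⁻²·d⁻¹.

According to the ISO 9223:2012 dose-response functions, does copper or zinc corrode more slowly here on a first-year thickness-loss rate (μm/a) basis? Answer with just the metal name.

copper: temperature factor f = -0.080·(7.9) = -0.6320
  sulphur-dioxide contribution → 0.6016 μm/a
  chloride contribution → 0.9362 μm/a
  ⇒ r_corr(copper) = 1.538 μm/a
zinc: f(T) = -0.071·(T−10) [T>10 °C] = -0.5609
  sulphur-dioxide contribution → 0.6996 μm/a
  chloride contribution → 0.573 μm/a
  ⇒ r_corr(zinc) = 1.273 μm/a
Ordering by μm/a: copper (1.54) > zinc (1.27)

zinc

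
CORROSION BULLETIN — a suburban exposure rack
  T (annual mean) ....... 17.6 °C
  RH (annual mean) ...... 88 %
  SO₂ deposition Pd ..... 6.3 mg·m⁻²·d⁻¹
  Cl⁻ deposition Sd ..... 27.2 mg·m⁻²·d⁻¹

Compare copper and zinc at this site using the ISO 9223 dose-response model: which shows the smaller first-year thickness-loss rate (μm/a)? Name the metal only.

copper: f(T) = -0.080·(T−10) [T>10 °C] = -0.6080
  Pd branch = 0.0053·Pd^0.26·e^(0.059·RH+f) = 0.8374 μm/a
  Sd branch = 0.01025·Sd^0.27·e^(0.036·RH+0.049·T) = 1.407 μm/a
  r_corr = 0.8374 + 1.407 = 2.245 μm/a
zinc: temperature factor f = -0.071·(7.6) = -0.5396
  SO₂ term: 0.0129·6.3^0.44·exp(0.046·88-0.5396) = 0.9682
  Cl⁻ term: 0.0175·27.2^0.57·exp(0.008·88+0.085·17.6) = 1.038
  sum: 0.9682 + 1.038 → r_corr = 2.006 μm/a
Ordering by μm/a: copper (2.24) > zinc (2.01)

zinc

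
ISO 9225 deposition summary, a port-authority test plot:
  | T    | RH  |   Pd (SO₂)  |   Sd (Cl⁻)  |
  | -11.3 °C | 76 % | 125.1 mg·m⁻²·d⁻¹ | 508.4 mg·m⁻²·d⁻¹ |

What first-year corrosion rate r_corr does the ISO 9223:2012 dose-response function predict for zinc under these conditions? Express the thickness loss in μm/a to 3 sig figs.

zinc: temperature factor f = +0.038·(-21.3) = -0.8094
  Pd branch = 0.0129·Pd^0.44·e^(0.046·RH+f) = 1.585 μm/a
  Sd branch = 0.0175·Sd^0.57·e^(0.008·RH+0.085·T) = 0.429 μm/a
  r_corr = 1.585 + 0.429 = 2.015 μm/a

r_corr = 2.01 μm/a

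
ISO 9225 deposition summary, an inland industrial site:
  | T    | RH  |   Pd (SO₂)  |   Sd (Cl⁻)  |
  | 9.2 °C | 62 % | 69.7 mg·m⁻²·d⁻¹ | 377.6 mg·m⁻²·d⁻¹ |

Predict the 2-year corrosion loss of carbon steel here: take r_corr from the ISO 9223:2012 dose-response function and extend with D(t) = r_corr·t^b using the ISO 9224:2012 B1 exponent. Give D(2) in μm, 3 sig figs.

carbon steel: T≤10 °C ⇒ hinge +0.150·(9.2−10) = -0.1200
  SO₂ term: 1.77·69.7^0.52·exp(0.02·62-0.1200) = 49.3
  Cl⁻ term: 0.102·377.6^0.62·exp(0.033·62+0.04·9.2) = 45.16
  sum: 49.3 + 45.16 → r_corr = 94.46 μm/a
Long-term exponent b (ISO 9224 Table 2, B1) = 0.523
  D(2) = 94.46 × 2^0.523 = 94.46 × 1.437 = 135.7 μm

D(2) = 136 μm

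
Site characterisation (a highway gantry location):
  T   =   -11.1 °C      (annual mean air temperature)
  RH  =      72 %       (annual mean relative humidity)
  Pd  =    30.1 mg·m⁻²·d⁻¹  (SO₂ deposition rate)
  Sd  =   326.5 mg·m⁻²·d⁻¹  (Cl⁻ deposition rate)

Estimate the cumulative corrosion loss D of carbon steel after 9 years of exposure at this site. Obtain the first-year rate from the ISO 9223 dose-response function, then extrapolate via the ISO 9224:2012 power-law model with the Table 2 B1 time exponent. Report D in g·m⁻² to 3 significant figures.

D(9) = 677 g·m⁻²

carbon steel: f(T) = +0.150·(T−10) [T≤10 °C] = -3.1650
  Pd branch = 1.77·Pd^0.52·e^(0.02·RH+f) = 1.852 μm/a
  Sd branch = 0.102·Sd^0.62·e^(0.033·RH+0.04·T) = 25.48 μm/a
  r_corr = 1.852 + 25.48 = 27.34 μm/a
Long-term exponent b (ISO 9224 Table 2, B1) = 0.523
  D(9) = 27.34 × 9^0.523 = 27.34 × 3.156 = 86.26 μm
  Mass loss = 86.26 μm × 7.85 g/cm³ = 677.1 g·m⁻²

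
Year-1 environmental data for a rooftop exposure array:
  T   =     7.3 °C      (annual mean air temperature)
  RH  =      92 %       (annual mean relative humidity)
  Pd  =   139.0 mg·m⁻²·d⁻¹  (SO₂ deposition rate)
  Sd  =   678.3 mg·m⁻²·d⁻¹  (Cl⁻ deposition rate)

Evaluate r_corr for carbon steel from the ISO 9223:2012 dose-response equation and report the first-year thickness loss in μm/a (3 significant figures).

carbon steel: temperature factor f = +0.150·(-2.7) = -0.4050
  sulphur-dioxide contribution → 96.73 μm/a
  chloride contribution → 162 μm/a
  total first-year rate 258.7 μm/a

r_corr = 259 μm/a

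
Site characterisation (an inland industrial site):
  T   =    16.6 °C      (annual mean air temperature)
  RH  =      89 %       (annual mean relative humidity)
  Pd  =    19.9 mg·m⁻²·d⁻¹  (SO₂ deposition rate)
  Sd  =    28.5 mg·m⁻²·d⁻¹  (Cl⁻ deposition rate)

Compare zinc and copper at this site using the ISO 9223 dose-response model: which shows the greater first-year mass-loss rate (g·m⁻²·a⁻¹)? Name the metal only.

zinc: temperature factor f = -0.071·(6.6) = -0.4686
  sulphur-dioxide contribution → 1.805 μm/a
  chloride contribution → 0.987 μm/a
  ⇒ r_corr(zinc) = 2.792 μm/a
  mass loss = 2.792 μm/a × 7.14 g/cm³ = 19.94 g·m⁻²·a⁻¹
copper: temperature factor f = -0.080·(6.6) = -0.5280
  sulphur-dioxide contribution → 1.298 μm/a
  chloride contribution → 1.407 μm/a
  ⇒ r_corr(copper) = 2.705 μm/a
  mass loss = 2.705 μm/a × 8.96 g/cm³ = 24.23 g·m⁻²·a⁻¹
Ordering by g·m⁻²·a⁻¹: copper (24.2) > zinc (19.9)

copper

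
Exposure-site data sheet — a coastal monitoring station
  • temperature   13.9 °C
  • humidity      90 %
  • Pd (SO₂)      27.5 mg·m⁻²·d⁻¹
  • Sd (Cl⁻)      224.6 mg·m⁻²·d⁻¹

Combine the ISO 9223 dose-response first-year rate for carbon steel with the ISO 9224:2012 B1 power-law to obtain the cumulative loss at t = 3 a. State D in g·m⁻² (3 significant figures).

D(3) = 2.07e+03 g·m⁻²

carbon steel: f(T) = -0.054·(T−10) [T>10 °C] = -0.2106
  SO₂ term: 1.77·27.5^0.52·exp(0.02·90-0.2106) = 48.61
  Sd branch = 0.102·Sd^0.62·e^(0.033·RH+0.04·T) = 99.49 μm/a
  sum: 48.61 + 99.49 → r_corr = 148.1 μm/a
Long-term exponent b (ISO 9224 Table 2, B1) = 0.523
  D(3) = 148.1 × 3^0.523 = 148.1 × 1.776 = 263.1 μm
  Mass loss = 263.1 μm × 7.85 g/cm³ = 2065 g·m⁻²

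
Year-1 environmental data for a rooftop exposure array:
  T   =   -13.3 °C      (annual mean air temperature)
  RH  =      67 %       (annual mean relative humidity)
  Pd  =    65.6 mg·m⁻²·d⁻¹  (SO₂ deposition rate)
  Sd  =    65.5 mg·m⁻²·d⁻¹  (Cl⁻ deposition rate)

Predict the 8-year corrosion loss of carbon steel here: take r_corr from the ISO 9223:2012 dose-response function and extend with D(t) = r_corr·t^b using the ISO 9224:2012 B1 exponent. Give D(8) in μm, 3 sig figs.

D(8) = 27.0 μm

carbon steel: f(T) = +0.150·(T−10) [T≤10 °C] = -3.4950
  Pd branch = 1.77·Pd^0.52·e^(0.02·RH+f) = 1.807 μm/a
  Cl⁻ term: 0.102·65.5^0.62·exp(0.033·67+0.04·-13.3) = 7.309
  r_corr = 1.807 + 7.309 = 9.115 μm/a
Power-law: D(8) = r_corr · 8^0.523
  D(8) = 9.115 × 8^0.523 = 9.115 × 2.967 = 27.05 μm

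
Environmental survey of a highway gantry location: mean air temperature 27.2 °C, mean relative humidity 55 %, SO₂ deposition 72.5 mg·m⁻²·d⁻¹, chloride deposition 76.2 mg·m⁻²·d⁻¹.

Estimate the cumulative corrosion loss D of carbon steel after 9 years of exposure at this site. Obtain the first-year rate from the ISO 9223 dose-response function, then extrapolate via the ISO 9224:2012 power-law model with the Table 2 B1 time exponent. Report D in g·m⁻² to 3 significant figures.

carbon steel: f(T) = -0.054·(T−10) [T>10 °C] = -0.9288
  Pd branch = 1.77·Pd^0.52·e^(0.02·RH+f) = 19.48 μm/a
  Cl⁻ term: 0.102·76.2^0.62·exp(0.033·55+0.04·27.2) = 27.3
  sum: 19.48 + 27.3 → r_corr = 46.79 μm/a
ISO 9224: D(t) = r_corr · t^b with b = 0.523 (carbon steel, B1)
  D(9) = 46.79 × 9^0.523 = 46.79 × 3.156 = 147.6 μm
  Mass loss = 147.6 μm × 7.85 g/cm³ = 1159 g·m⁻²

D(9) = 1.16e+03 g·m⁻²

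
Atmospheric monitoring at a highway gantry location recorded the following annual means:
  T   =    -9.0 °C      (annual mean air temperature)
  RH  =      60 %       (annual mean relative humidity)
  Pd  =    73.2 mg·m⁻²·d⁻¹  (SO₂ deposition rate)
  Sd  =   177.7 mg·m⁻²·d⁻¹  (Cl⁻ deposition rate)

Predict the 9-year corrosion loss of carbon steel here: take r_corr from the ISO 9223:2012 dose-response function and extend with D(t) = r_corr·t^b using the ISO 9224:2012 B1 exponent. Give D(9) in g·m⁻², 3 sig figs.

D(9) = 395 g·m⁻²

carbon steel: temperature factor f = +0.150·(-19.0) = -2.8500
  sulphur-dioxide contribution → 3.169 μm/a
  chloride contribution → 12.79 μm/a
  total first-year rate 15.96 μm/a
Power-law: D(9) = r_corr · 9^0.523
  D(9) = 15.96 × 9^0.523 = 15.96 × 3.156 = 50.37 μm
  Mass loss = 50.37 μm × 7.85 g/cm³ = 395.4 g·m⁻²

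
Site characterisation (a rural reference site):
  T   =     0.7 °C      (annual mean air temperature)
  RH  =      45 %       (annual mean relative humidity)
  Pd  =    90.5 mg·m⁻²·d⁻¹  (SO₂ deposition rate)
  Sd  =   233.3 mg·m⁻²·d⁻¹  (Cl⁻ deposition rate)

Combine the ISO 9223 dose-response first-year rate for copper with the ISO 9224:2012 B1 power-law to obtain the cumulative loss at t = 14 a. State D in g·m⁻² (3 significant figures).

copper: T≤10 °C ⇒ hinge +0.126·(0.7−10) = -1.1718
  Pd branch = 0.0053·Pd^0.26·e^(0.059·RH+f) = 0.07536 μm/a
  Sd branch = 0.01025·Sd^0.27·e^(0.036·RH+0.049·T) = 0.2336 μm/a
  sum: 0.07536 + 0.2336 → r_corr = 0.309 μm/a
Power-law: D(14) = r_corr · 14^0.667
  D(14) = 0.309 × 14^0.667 = 0.309 × 5.814 = 1.796 μm
  Mass loss = 1.796 μm × 8.96 g/cm³ = 16.1 g·m⁻²

D(14) = 16.1 g·m⁻²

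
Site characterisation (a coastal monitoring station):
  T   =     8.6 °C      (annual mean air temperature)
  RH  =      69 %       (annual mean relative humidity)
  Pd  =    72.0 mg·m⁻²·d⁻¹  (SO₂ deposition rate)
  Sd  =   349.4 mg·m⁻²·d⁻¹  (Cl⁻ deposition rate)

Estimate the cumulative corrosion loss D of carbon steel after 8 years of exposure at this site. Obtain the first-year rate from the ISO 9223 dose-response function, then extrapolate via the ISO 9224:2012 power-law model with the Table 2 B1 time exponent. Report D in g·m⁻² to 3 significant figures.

D(8) = 2.46e+03 g·m⁻²

carbon steel: T≤10 °C ⇒ hinge +0.150·(8.6−10) = -0.2100
  Pd branch = 1.77·Pd^0.52·e^(0.02·RH+f) = 52.71 μm/a
  Cl⁻ term: 0.102·349.4^0.62·exp(0.033·69+0.04·8.6) = 52.94
  sum: 52.71 + 52.94 → r_corr = 105.6 μm/a
Long-term exponent b (ISO 9224 Table 2, B1) = 0.523
  D(8) = 105.6 × 8^0.523 = 105.6 × 2.967 = 313.5 μm
  Mass loss = 313.5 μm × 7.85 g/cm³ = 2461 g·m⁻²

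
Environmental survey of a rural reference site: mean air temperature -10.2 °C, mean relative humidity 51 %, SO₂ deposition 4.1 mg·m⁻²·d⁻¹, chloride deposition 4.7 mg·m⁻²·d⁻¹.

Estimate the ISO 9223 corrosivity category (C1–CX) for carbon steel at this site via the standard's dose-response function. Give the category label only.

carbon steel: temperature factor f = +0.150·(-20.2) = -3.0300
  SO₂ term: 1.77·4.1^0.52·exp(0.02·51-3.0300) = 0.494
  Cl⁻ term: 0.102·4.7^0.62·exp(0.033·51+0.04·-10.2) = 0.9529
  sum: 0.494 + 0.9529 → r_corr = 1.447 μm/a
1.45 μm/a falls in (1.3, 25] for carbon steel → category C2

C2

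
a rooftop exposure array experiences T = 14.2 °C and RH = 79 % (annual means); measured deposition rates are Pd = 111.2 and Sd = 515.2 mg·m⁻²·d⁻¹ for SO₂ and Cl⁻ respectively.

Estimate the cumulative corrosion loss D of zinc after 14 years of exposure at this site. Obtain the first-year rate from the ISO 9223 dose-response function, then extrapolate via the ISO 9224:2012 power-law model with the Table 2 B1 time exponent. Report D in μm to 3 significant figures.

D(14) = 57.7 μm

zinc: f(T) = -0.071·(T−10) [T>10 °C] = -0.2982
  sulphur-dioxide contribution → 2.881 μm/a
  chloride contribution → 3.868 μm/a
  ⇒ r_corr(zinc) = 6.75 μm/a
Power-law: D(14) = r_corr · 14^0.813
  D(14) = 6.75 × 14^0.813 = 6.75 × 8.547 = 57.69 μm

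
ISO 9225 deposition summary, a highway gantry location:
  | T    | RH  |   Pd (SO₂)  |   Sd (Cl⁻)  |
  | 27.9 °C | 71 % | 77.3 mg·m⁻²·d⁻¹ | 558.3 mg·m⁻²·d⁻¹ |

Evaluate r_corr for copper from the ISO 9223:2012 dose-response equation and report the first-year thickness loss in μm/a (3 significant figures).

copper: temperature factor f = -0.080·(17.9) = -1.4320
  sulphur-dioxide contribution → 0.2586 μm/a
  chloride contribution → 2.859 μm/a
  ⇒ r_corr(copper) = 3.117 μm/a

r_corr = 3.12 μm/a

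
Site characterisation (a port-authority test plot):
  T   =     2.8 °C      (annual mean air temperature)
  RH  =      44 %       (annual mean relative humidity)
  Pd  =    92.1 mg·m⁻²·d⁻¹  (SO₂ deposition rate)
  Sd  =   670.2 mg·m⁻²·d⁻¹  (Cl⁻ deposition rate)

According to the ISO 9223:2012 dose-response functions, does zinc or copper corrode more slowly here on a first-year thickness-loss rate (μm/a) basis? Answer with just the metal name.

zinc: f(T) = +0.038·(T−10) [T≤10 °C] = -0.2736
  sulphur-dioxide contribution → 0.5433 μm/a
  chloride contribution → 1.289 μm/a
  ⇒ r_corr(zinc) = 1.832 μm/a
copper: T≤10 °C ⇒ hinge +0.126·(2.8−10) = -0.9072
  sulphur-dioxide contribution → 0.09299 μm/a
  chloride contribution → 0.3321 μm/a
  total first-year rate 0.4251 μm/a
Ordering by μm/a: zinc (1.83) > copper (0.425)

copper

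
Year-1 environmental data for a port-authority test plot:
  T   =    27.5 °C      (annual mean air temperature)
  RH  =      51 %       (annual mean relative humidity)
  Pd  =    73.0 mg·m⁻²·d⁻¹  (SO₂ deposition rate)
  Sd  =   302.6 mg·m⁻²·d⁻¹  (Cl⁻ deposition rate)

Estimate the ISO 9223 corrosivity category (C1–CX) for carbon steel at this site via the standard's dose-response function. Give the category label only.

carbon steel: temperature factor f = -0.054·(17.5) = -0.9450
  SO₂ term: 1.77·73.0^0.52·exp(0.02·51-0.9450) = 17.76
  Cl⁻ term: 0.102·302.6^0.62·exp(0.033·51+0.04·27.5) = 56.94
  sum: 17.76 + 56.94 → r_corr = 74.7 μm/a
ISO 9223 Table 2 (carbon steel): 50 < 74.7 ≤ 80 μm/a ⇒ C4

C4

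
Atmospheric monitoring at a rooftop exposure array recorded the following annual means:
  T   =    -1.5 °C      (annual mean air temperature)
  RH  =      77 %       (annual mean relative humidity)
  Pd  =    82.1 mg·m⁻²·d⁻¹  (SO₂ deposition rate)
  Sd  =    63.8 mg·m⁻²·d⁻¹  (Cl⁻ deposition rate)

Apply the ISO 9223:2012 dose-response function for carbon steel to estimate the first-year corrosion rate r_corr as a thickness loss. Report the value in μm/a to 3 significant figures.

carbon steel: T≤10 °C ⇒ hinge +0.150·(-1.5−10) = -1.7250
  Pd branch = 1.77·Pd^0.52·e^(0.02·RH+f) = 14.56 μm/a
  Cl⁻ term: 0.102·63.8^0.62·exp(0.033·77+0.04·-1.5) = 16.04
  sum: 14.56 + 16.04 → r_corr = 30.59 μm/a

r_corr = 30.6 μm/a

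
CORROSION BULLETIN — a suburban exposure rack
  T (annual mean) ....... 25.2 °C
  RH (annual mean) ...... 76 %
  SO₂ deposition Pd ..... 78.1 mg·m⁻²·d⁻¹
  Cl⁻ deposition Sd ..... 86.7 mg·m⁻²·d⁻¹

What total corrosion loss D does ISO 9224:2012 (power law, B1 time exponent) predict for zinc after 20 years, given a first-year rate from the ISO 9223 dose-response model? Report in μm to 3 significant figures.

D(20) = 51.0 μm

zinc: T>10 °C ⇒ hinge -0.071·(25.2−10) = -1.0792
  SO₂ term: 0.0129·78.1^0.44·exp(0.046·76-1.0792) = 0.9839
  Cl⁻ term: 0.0175·86.7^0.57·exp(0.008·76+0.085·25.2) = 3.484
  r_corr = 0.9839 + 3.484 = 4.467 μm/a
Power-law: D(20) = r_corr · 20^0.813
  D(20) = 4.467 × 20^0.813 = 4.467 × 11.42 = 51.03 μm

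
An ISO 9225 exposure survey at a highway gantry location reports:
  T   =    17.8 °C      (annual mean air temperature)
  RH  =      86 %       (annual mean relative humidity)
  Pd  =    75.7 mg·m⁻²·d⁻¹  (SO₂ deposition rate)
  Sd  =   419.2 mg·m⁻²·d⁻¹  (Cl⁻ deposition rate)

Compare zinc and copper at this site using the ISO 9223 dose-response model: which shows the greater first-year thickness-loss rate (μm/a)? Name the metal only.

zinc

zinc: f(T) = -0.071·(T−10) [T>10 °C] = -0.5538
  Pd branch = 0.0129·Pd^0.44·e^(0.046·RH+f) = 2.6 μm/a
  Sd branch = 0.0175·Sd^0.57·e^(0.008·RH+0.085·T) = 4.94 μm/a
  r_corr = 2.6 + 4.94 = 7.54 μm/a
copper: temperature factor f = -0.080·(7.8) = -0.6240
  SO₂ term: 0.0053·75.7^0.26·exp(0.059·86-0.6240) = 1.398
  Sd branch = 0.01025·Sd^0.27·e^(0.036·RH+0.049·T) = 2.768 μm/a
  r_corr = 1.398 + 2.768 = 4.166 μm/a
Ordering by μm/a: zinc (7.54) > copper (4.17)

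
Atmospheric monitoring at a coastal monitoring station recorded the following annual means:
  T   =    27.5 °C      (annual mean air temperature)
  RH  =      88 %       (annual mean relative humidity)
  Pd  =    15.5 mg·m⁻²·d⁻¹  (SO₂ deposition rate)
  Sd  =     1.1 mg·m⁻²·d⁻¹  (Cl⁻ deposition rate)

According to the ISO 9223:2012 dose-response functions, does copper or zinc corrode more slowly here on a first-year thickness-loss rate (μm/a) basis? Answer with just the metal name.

copper: f(T) = -0.080·(T−10) [T>10 °C] = -1.4000
  SO₂ term: 0.0053·15.5^0.26·exp(0.059·88-1.4000) = 0.4793
  Sd branch = 0.01025·Sd^0.27·e^(0.036·RH+0.049·T) = 0.9615 μm/a
  r_corr = 0.4793 + 0.9615 = 1.441 μm/a
zinc: f(T) = -0.071·(T−10) [T>10 °C] = -1.2425
  SO₂ term: 0.0129·15.5^0.44·exp(0.046·88-1.2425) = 0.7124
  Sd branch = 0.0175·Sd^0.57·e^(0.008·RH+0.085·T) = 0.3868 μm/a
  r_corr = 0.7124 + 0.3868 = 1.099 μm/a
Ordering by μm/a: copper (1.44) > zinc (1.1)

zinc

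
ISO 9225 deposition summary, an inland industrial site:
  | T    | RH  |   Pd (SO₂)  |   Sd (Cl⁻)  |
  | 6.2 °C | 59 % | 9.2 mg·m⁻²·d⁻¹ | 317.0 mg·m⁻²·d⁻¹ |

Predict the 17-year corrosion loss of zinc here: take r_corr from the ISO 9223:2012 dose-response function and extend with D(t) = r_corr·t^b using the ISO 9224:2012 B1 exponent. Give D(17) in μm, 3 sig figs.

D(17) = 17.1 μm

zinc: f(T) = +0.038·(T−10) [T≤10 °C] = -0.1444
  sulphur-dioxide contribution → 0.4473 μm/a
  chloride contribution → 1.266 μm/a
  ⇒ r_corr(zinc) = 1.714 μm/a
ISO 9224: D(t) = r_corr · t^b with b = 0.813 (zinc, B1)
  D(17) = 1.714 × 17^0.813 = 1.714 × 10.01 = 17.15 μm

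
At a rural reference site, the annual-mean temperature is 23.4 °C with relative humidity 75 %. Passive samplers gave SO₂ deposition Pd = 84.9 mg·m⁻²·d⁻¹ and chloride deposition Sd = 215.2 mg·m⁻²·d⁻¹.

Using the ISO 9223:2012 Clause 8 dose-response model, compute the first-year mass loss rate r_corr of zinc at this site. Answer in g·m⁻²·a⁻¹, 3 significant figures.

zinc: T>10 °C ⇒ hinge -0.071·(23.4−10) = -0.9514
  Pd branch = 0.0129·Pd^0.44·e^(0.046·RH+f) = 1.108 μm/a
  Cl⁻ term: 0.0175·215.2^0.57·exp(0.008·75+0.085·23.4) = 4.979
  r_corr = 1.108 + 4.979 = 6.087 μm/a
Convert to mass loss: 6.087 μm/a × 7.14 g/cm³ = 43.46 g·m⁻²·a⁻¹

r_corr = 43.5 g·m⁻²·a⁻¹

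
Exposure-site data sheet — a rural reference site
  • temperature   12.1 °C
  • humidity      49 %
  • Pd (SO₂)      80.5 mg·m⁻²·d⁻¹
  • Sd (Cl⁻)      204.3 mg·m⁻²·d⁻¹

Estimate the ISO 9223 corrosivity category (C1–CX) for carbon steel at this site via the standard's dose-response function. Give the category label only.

C4

carbon steel: T>10 °C ⇒ hinge -0.054·(12.1−10) = -0.1134
  SO₂ term: 1.77·80.5^0.52·exp(0.02·49-0.1134) = 41.24
  Cl⁻ term: 0.102·204.3^0.62·exp(0.033·49+0.04·12.1) = 22.56
  r_corr = 41.24 + 22.56 = 63.81 μm/a
Category bounds: 50…80 μm/a bracket r_corr ⇒ C4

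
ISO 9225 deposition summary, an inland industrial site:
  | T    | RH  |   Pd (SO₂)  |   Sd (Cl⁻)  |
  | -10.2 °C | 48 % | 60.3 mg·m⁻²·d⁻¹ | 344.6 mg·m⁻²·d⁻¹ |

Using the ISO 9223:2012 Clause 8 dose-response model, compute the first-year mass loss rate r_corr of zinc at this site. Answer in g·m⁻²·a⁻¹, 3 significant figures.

r_corr = 4.52 g·m⁻²·a⁻¹

zinc: temperature factor f = +0.038·(-20.2) = -0.7676
  sulphur-dioxide contribution → 0.3307 μm/a
  chloride contribution → 0.3017 μm/a
  ⇒ r_corr(zinc) = 0.6324 μm/a
Convert to mass loss: 0.6324 μm/a × 7.14 g/cm³ = 4.515 g·m⁻²·a⁻¹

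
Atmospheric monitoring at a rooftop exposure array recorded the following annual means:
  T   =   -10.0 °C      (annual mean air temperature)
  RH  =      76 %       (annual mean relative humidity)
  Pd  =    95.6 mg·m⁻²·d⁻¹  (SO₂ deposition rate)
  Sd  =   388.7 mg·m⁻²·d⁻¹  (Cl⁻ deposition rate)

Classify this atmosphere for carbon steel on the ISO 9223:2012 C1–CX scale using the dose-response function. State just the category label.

C3

carbon steel: temperature factor f = +0.150·(-20.0) = -3.0000
  SO₂ term: 1.77·95.6^0.52·exp(0.02·76-3.0000) = 4.316
  Cl⁻ term: 0.102·388.7^0.62·exp(0.033·76+0.04·-10.0) = 33.86
  r_corr = 4.316 + 33.86 = 38.17 μm/a
Category bounds: 25…50 μm/a bracket r_corr ⇒ C3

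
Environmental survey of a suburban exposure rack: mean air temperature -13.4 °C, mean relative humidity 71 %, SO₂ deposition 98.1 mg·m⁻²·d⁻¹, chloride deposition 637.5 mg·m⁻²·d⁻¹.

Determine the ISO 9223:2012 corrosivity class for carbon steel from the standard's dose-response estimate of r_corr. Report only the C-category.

carbon steel: temperature factor f = +0.150·(-23.4) = -3.5100
  SO₂ term: 1.77·98.1^0.52·exp(0.02·71-3.5100) = 2.377
  Cl⁻ term: 0.102·637.5^0.62·exp(0.033·71+0.04·-13.4) = 34.05
  sum: 2.377 + 34.05 → r_corr = 36.43 μm/a
36.4 μm/a falls in (25, 50] for carbon steel → category C3

C3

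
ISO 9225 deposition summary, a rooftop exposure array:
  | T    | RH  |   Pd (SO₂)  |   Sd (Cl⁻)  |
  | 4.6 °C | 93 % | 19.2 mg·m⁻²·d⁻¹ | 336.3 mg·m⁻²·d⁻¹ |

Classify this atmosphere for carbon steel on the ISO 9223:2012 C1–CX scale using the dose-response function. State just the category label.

C5

carbon steel: T≤10 °C ⇒ hinge +0.150·(4.6−10) = -0.8100
  SO₂ term: 1.77·19.2^0.52·exp(0.02·93-0.8100) = 23.51
  Cl⁻ term: 0.102·336.3^0.62·exp(0.033·93+0.04·4.6) = 97.26
  r_corr = 23.51 + 97.26 = 120.8 μm/a
Category bounds: 80…200 μm/a bracket r_corr ⇒ C5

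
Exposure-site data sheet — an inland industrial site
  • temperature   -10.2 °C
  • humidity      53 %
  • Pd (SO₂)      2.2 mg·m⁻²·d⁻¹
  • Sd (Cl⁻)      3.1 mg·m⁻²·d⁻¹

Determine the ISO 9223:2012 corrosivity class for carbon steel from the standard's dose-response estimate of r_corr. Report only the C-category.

C1

carbon steel: temperature factor f = +0.150·(-20.2) = -3.0300
  Pd branch = 1.77·Pd^0.52·e^(0.02·RH+f) = 0.3719 μm/a
  Sd branch = 0.102·Sd^0.62·e^(0.033·RH+0.04·T) = 0.7864 μm/a
  r_corr = 0.3719 + 0.7864 = 1.158 μm/a
Category bounds: 0…1.3 μm/a bracket r_corr ⇒ C1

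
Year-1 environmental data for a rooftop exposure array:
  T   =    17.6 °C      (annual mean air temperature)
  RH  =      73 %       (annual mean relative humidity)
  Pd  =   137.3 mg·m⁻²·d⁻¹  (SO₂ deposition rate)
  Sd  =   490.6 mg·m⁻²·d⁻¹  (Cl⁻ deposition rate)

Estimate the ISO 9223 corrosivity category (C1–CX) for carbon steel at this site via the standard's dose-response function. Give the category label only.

carbon steel: f(T) = -0.054·(T−10) [T>10 °C] = -0.4104
  Pd branch = 1.77·Pd^0.52·e^(0.02·RH+f) = 65.37 μm/a
  Sd branch = 0.102·Sd^0.62·e^(0.033·RH+0.04·T) = 106.9 μm/a
  r_corr = 65.37 + 106.9 = 172.2 μm/a
Category bounds: 80…200 μm/a bracket r_corr ⇒ C5

C5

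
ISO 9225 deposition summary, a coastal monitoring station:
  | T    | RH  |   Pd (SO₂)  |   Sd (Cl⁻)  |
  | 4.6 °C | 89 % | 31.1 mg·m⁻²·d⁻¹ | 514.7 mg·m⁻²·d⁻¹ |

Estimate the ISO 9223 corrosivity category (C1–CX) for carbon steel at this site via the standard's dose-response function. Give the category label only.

carbon steel: f(T) = +0.150·(T−10) [T≤10 °C] = -0.8100
  sulphur-dioxide contribution → 27.89 μm/a
  chloride contribution → 111 μm/a
  total first-year rate 138.9 μm/a
139 μm/a falls in (80, 200] for carbon steel → category C5

C5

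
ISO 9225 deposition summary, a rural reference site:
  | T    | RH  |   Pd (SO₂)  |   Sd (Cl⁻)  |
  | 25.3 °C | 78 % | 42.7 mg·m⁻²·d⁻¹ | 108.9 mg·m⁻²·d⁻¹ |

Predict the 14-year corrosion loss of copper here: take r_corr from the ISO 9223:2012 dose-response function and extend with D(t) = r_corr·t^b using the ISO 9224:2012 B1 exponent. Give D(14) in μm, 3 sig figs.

D(14) = 14.5 μm

copper: f(T) = -0.080·(T−10) [T>10 °C] = -1.2240
  SO₂ term: 0.0053·42.7^0.26·exp(0.059·78-1.2240) = 0.4123
  Cl⁻ term: 0.01025·108.9^0.27·exp(0.036·78+0.049·25.3) = 2.083
  r_corr = 0.4123 + 2.083 = 2.495 μm/a
ISO 9224: D(t) = r_corr · t^b with b = 0.667 (copper, B1)
  D(14) = 2.495 × 14^0.667 = 2.495 × 5.814 = 14.51 μm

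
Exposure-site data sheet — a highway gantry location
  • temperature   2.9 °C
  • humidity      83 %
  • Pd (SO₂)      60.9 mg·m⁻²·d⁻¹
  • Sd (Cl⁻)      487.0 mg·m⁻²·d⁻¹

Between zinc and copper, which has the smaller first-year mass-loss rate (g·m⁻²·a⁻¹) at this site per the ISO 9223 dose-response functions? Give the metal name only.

zinc: T≤10 °C ⇒ hinge +0.038·(2.9−10) = -0.2698
  sulphur-dioxide contribution → 2.734 μm/a
  chloride contribution → 1.48 μm/a
  ⇒ r_corr(zinc) = 4.214 μm/a
  mass loss = 4.214 μm/a × 7.14 g/cm³ = 30.09 g·m⁻²·a⁻¹
copper: f(T) = +0.126·(T−10) [T≤10 °C] = -0.8946
  sulphur-dioxide contribution → 0.8443 μm/a
  chloride contribution → 1.247 μm/a
  total first-year rate 2.091 μm/a
  mass loss = 2.091 μm/a × 8.96 g/cm³ = 18.73 g·m⁻²·a⁻¹
Ordering by g·m⁻²·a⁻¹: zinc (30.1) > copper (18.7)

copper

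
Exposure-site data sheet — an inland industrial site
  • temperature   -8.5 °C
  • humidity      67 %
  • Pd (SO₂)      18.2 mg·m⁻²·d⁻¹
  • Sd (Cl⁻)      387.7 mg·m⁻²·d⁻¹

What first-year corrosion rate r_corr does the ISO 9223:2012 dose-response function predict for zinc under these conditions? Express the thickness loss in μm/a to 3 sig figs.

zinc: f(T) = +0.038·(T−10) [T≤10 °C] = -0.7030
  Pd branch = 0.0129·Pd^0.44·e^(0.046·RH+f) = 0.4991 μm/a
  Sd branch = 0.0175·Sd^0.57·e^(0.008·RH+0.085·T) = 0.434 μm/a
  sum: 0.4991 + 0.434 → r_corr = 0.9331 μm/a

r_corr = 0.933 μm/a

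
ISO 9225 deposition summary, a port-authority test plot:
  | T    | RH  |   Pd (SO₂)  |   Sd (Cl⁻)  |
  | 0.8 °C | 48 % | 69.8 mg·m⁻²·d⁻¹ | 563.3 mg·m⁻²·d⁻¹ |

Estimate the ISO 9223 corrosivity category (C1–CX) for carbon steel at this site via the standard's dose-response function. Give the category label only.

carbon steel: f(T) = +0.150·(T−10) [T≤10 °C] = -1.3800
  sulphur-dioxide contribution → 10.58 μm/a
  chloride contribution → 26.05 μm/a
  ⇒ r_corr(carbon steel) = 36.63 μm/a
36.6 μm/a falls in (25, 50] for carbon steel → category C3

C3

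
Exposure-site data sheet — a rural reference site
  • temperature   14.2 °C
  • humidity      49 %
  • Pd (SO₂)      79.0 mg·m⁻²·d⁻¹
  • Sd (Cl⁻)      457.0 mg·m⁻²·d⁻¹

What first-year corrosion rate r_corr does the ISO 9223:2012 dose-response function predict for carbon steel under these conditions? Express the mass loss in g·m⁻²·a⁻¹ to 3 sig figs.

r_corr = 604 g·m⁻²·a⁻¹

carbon steel: T>10 °C ⇒ hinge -0.054·(14.2−10) = -0.2268
  SO₂ term: 1.77·79.0^0.52·exp(0.02·49-0.2268) = 36.46
  Cl⁻ term: 0.102·457.0^0.62·exp(0.033·49+0.04·14.2) = 40.43
  sum: 36.46 + 40.43 → r_corr = 76.89 μm/a
Convert to mass loss: 76.89 μm/a × 7.85 g/cm³ = 603.6 g·m⁻²·a⁻¹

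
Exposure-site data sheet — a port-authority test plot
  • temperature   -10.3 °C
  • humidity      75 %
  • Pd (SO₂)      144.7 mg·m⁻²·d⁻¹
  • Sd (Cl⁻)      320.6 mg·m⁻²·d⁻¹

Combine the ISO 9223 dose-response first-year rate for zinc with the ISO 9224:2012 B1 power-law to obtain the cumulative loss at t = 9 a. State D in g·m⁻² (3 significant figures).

zinc: T≤10 °C ⇒ hinge +0.038·(-10.3−10) = -0.7714
  SO₂ term: 0.0129·144.7^0.44·exp(0.046·75-0.7714) = 1.677
  Cl⁻ term: 0.0175·320.6^0.57·exp(0.008·75+0.085·-10.3) = 0.3563
  r_corr = 1.677 + 0.3563 = 2.033 μm/a
Long-term exponent b (ISO 9224 Table 2, B1) = 0.813
  D(9) = 2.033 × 9^0.813 = 2.033 × 5.968 = 12.13 μm
  Mass loss = 12.13 μm × 7.14 g/cm³ = 86.63 g·m⁻²

D(9) = 86.6 g·m⁻²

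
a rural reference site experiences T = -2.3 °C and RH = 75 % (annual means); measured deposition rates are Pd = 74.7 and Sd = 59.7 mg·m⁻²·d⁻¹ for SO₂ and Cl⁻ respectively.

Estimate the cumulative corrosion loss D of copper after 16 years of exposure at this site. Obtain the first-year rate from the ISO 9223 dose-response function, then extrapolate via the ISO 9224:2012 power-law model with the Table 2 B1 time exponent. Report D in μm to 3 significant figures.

copper: f(T) = +0.126·(T−10) [T≤10 °C] = -1.5498
  SO₂ term: 0.0053·74.7^0.26·exp(0.059·75-1.5498) = 0.2884
  Sd branch = 0.01025·Sd^0.27·e^(0.036·RH+0.049·T) = 0.411 μm/a
  sum: 0.2884 + 0.411 → r_corr = 0.6995 μm/a
Long-term exponent b (ISO 9224 Table 2, B1) = 0.667
  D(16) = 0.6995 × 16^0.667 = 0.6995 × 6.355 = 4.445 μm

D(16) = 4.45 μm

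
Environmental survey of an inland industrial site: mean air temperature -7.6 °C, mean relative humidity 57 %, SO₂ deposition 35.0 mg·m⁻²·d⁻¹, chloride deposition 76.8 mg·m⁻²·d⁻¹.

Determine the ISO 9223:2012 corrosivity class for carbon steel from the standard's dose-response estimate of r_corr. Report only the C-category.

C2

carbon steel: T≤10 °C ⇒ hinge +0.150·(-7.6−10) = -2.6400
  Pd branch = 1.77·Pd^0.52·e^(0.02·RH+f) = 2.509 μm/a
  Cl⁻ term: 0.102·76.8^0.62·exp(0.033·57+0.04·-7.6) = 7.285
  sum: 2.509 + 7.285 → r_corr = 9.793 μm/a
ISO 9223 Table 2 (carbon steel): 1.3 < 9.79 ≤ 25 μm/a ⇒ C2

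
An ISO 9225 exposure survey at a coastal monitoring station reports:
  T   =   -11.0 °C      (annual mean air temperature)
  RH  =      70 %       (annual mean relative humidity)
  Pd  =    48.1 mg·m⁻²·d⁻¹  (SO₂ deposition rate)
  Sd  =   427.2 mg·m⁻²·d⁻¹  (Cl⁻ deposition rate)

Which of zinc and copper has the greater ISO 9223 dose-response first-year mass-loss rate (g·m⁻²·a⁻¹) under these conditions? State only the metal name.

zinc

zinc: f(T) = +0.038·(T−10) [T≤10 °C] = -0.7980
  SO₂ term: 0.0129·48.1^0.44·exp(0.046·70-0.7980) = 0.7991
  Cl⁻ term: 0.0175·427.2^0.57·exp(0.008·70+0.085·-11.0) = 0.3799
  r_corr = 0.7991 + 0.3799 = 1.179 μm/a
  mass loss = 1.179 μm/a × 7.14 g/cm³ = 8.418 g·m⁻²·a⁻¹
copper: temperature factor f = +0.126·(-21.0) = -2.6460
  Pd branch = 0.0053·Pd^0.26·e^(0.059·RH+f) = 0.06399 μm/a
  Cl⁻ term: 0.01025·427.2^0.27·exp(0.036·70+0.049·-11.0) = 0.3814
  r_corr = 0.06399 + 0.3814 = 0.4453 μm/a
  mass loss = 0.4453 μm/a × 8.96 g/cm³ = 3.99 g·m⁻²·a⁻¹
Ordering by g·m⁻²·a⁻¹: zinc (8.42) > copper (3.99)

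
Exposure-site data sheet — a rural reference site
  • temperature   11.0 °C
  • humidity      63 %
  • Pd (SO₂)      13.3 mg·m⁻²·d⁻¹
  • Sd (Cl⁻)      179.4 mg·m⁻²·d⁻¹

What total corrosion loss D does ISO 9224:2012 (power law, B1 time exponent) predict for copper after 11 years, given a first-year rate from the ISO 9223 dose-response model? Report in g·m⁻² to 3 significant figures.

copper: temperature factor f = -0.080·(1.0) = -0.0800
  sulphur-dioxide contribution → 0.3945 μm/a
  chloride contribution → 0.6892 μm/a
  total first-year rate 1.084 μm/a
Power-law: D(11) = r_corr · 11^0.667
  D(11) = 1.084 × 11^0.667 = 1.084 × 4.95 = 5.364 μm
  Mass loss = 5.364 μm × 8.96 g/cm³ = 48.06 g·m⁻²

D(11) = 48.1 g·m⁻²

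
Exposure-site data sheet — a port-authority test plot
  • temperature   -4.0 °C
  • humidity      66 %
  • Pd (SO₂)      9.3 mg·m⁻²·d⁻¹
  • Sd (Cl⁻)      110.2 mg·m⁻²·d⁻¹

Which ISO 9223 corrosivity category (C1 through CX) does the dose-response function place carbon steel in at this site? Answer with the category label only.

C2

carbon steel: f(T) = +0.150·(T−10) [T≤10 °C] = -2.1000
  sulphur-dioxide contribution → 2.587 μm/a
  chloride contribution → 14.16 μm/a
  ⇒ r_corr(carbon steel) = 16.75 μm/a
Category bounds: 1.3…25 μm/a bracket r_corr ⇒ C2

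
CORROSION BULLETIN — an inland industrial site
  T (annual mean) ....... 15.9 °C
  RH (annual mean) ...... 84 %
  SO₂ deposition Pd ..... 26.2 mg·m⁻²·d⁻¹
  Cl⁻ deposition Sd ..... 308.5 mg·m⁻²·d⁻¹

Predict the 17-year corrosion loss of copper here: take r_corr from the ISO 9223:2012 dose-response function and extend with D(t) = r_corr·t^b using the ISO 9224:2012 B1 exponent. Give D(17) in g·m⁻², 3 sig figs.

D(17) = 193 g·m⁻²

copper: temperature factor f = -0.080·(5.9) = -0.4720
  sulphur-dioxide contribution → 1.098 μm/a
  chloride contribution → 2.16 μm/a
  total first-year rate 3.258 μm/a
ISO 9224: D(t) = r_corr · t^b with b = 0.667 (copper, B1)
  D(17) = 3.258 × 17^0.667 = 3.258 × 6.618 = 21.56 μm
  Mass loss = 21.56 μm × 8.96 g/cm³ = 193.2 g·m⁻²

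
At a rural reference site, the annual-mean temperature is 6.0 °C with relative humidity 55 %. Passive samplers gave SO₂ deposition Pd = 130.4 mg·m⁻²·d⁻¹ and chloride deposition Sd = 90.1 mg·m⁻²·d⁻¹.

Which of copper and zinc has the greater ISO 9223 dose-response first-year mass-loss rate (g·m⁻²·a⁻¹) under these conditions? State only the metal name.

zinc

copper: T≤10 °C ⇒ hinge +0.126·(6.0−10) = -0.5040
  SO₂ term: 0.0053·130.4^0.26·exp(0.059·55-0.5040) = 0.2915
  Cl⁻ term: 0.01025·90.1^0.27·exp(0.036·55+0.049·6.0) = 0.3358
  sum: 0.2915 + 0.3358 → r_corr = 0.6273 μm/a
  mass loss = 0.6273 μm/a × 8.96 g/cm³ = 5.621 g·m⁻²·a⁻¹
zinc: temperature factor f = +0.038·(-4.0) = -0.1520
  Pd branch = 0.0129·Pd^0.44·e^(0.046·RH+f) = 1.186 μm/a
  Cl⁻ term: 0.0175·90.1^0.57·exp(0.008·55+0.085·6.0) = 0.5886
  r_corr = 1.186 + 0.5886 = 1.775 μm/a
  mass loss = 1.775 μm/a × 7.14 g/cm³ = 12.67 g·m⁻²·a⁻¹
Ordering by g·m⁻²·a⁻¹: zinc (12.7) > copper (5.62)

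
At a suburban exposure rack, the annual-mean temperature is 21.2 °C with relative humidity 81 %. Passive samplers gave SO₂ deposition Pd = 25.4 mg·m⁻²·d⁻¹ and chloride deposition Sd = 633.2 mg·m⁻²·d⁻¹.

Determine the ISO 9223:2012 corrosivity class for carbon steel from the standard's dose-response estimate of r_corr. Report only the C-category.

carbon steel: T>10 °C ⇒ hinge -0.054·(21.2−10) = -0.6048
  SO₂ term: 1.77·25.4^0.52·exp(0.02·81-0.6048) = 26.27
  Sd branch = 0.102·Sd^0.62·e^(0.033·RH+0.04·T) = 188.2 μm/a
  r_corr = 26.27 + 188.2 = 214.5 μm/a
Category bounds: 200…700 μm/a bracket r_corr ⇒ CX

CX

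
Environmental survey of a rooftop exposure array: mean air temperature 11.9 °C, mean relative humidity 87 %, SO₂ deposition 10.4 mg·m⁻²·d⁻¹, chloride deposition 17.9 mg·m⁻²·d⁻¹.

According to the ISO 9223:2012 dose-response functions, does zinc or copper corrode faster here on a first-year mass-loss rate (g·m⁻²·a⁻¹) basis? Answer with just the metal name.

copper

zinc: temperature factor f = -0.071·(1.9) = -0.1349
  Pd branch = 0.0129·Pd^0.44·e^(0.046·RH+f) = 1.728 μm/a
  Cl⁻ term: 0.0175·17.9^0.57·exp(0.008·87+0.085·11.9) = 0.4997
  sum: 1.728 + 0.4997 → r_corr = 2.228 μm/a
  mass loss = 2.228 μm/a × 7.14 g/cm³ = 15.91 g·m⁻²·a⁻¹
copper: temperature factor f = -0.080·(1.9) = -0.1520
  SO₂ term: 0.0053·10.4^0.26·exp(0.059·87-0.1520) = 1.419
  Sd branch = 0.01025·Sd^0.27·e^(0.036·RH+0.049·T) = 0.9172 μm/a
  r_corr = 1.419 + 0.9172 = 2.336 μm/a
  mass loss = 2.336 μm/a × 8.96 g/cm³ = 20.93 g·m⁻²·a⁻¹
Ordering by g·m⁻²·a⁻¹: copper (20.9) > zinc (15.9)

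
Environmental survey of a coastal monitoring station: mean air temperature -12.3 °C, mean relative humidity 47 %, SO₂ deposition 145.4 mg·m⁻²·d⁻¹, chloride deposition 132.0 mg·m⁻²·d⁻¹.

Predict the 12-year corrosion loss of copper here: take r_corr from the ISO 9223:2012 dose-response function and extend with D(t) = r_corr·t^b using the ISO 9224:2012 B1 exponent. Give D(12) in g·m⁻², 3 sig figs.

copper: T≤10 °C ⇒ hinge +0.126·(-12.3−10) = -2.8098
  sulphur-dioxide contribution → 0.01864 μm/a
  chloride contribution → 0.1139 μm/a
  ⇒ r_corr(copper) = 0.1325 μm/a
ISO 9224: D(t) = r_corr · t^b with b = 0.667 (copper, B1)
  D(12) = 0.1325 × 12^0.667 = 0.1325 × 5.246 = 0.6951 μm
  Mass loss = 0.6951 μm × 8.96 g/cm³ = 6.228 g·m⁻²

D(12) = 6.23 g·m⁻²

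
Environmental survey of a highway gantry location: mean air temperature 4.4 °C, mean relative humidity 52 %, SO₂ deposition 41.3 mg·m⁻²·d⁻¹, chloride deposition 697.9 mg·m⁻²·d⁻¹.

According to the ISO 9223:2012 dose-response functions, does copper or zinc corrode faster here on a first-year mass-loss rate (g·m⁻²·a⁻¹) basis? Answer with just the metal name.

zinc

copper: T≤10 °C ⇒ hinge +0.126·(4.4−10) = -0.7056
  SO₂ term: 0.0053·41.3^0.26·exp(0.059·52-0.7056) = 0.148
  Sd branch = 0.01025·Sd^0.27·e^(0.036·RH+0.049·T) = 0.4844 μm/a
  r_corr = 0.148 + 0.4844 = 0.6324 μm/a
  mass loss = 0.6324 μm/a × 8.96 g/cm³ = 5.666 g·m⁻²·a⁻¹
zinc: T≤10 °C ⇒ hinge +0.038·(4.4−10) = -0.2128
  Pd branch = 0.0129·Pd^0.44·e^(0.046·RH+f) = 0.5862 μm/a
  Sd branch = 0.0175·Sd^0.57·e^(0.008·RH+0.085·T) = 1.611 μm/a
  r_corr = 0.5862 + 1.611 = 2.197 μm/a
  mass loss = 2.197 μm/a × 7.14 g/cm³ = 15.69 g·m⁻²·a⁻¹
Ordering by g·m⁻²·a⁻¹: zinc (15.7) > copper (5.67)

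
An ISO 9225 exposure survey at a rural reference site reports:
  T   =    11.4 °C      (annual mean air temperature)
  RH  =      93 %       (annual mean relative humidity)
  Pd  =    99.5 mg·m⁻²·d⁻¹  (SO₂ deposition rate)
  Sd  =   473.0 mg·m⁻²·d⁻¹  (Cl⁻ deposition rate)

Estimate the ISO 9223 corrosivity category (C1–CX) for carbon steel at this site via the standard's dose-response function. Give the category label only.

carbon steel: T>10 °C ⇒ hinge -0.054·(11.4−10) = -0.0756
  sulphur-dioxide contribution → 115.3 μm/a
  chloride contribution → 157.7 μm/a
  ⇒ r_corr(carbon steel) = 273 μm/a
ISO 9223 Table 2 (carbon steel): 200 < 273 ≤ 700 μm/a ⇒ CX

CX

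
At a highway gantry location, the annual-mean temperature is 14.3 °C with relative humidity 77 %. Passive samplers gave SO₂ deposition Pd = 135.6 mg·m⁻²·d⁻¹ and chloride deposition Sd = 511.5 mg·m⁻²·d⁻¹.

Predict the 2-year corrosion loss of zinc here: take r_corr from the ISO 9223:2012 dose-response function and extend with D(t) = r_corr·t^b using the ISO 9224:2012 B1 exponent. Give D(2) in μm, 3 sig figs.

zinc: T>10 °C ⇒ hinge -0.071·(14.3−10) = -0.3053
  sulphur-dioxide contribution → 2.848 μm/a
  chloride contribution → 3.824 μm/a
  ⇒ r_corr(zinc) = 6.671 μm/a
ISO 9224: D(t) = r_corr · t^b with b = 0.813 (zinc, B1)
  D(2) = 6.671 × 2^0.813 = 6.671 × 1.757 = 11.72 μm

D(2) = 11.7 μm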